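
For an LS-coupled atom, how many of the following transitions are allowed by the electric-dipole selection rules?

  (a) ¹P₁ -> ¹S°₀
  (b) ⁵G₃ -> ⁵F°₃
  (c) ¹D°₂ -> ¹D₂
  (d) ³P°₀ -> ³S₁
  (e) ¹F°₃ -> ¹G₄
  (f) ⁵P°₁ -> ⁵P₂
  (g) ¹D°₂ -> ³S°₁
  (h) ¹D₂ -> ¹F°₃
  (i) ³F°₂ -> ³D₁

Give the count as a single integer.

(a) allowed
(b) allowed
(c) allowed
(d) allowed
(e) allowed
(f) allowed
(g) forbidden (parity, ΔS, ΔL fail)
(h) allowed
(i) allowed
Total allowed: 8 of 9.

8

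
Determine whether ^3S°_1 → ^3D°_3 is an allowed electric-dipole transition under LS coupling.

Initial level: S=1, L=0, J=1, parity odd. Final level: S=1, L=2, J=3, parity odd.
Parity must change: odd → odd — ✗.
ΔJ = 0, ±1 (not J=0↔0): J: 1 → 3, ΔJ = +2 — ✗.
ΔL = 0, ±1 (not L=0↔0): L: 0 → 2, ΔL = +2 — ✗.
ΔS = 0: S: 1 → 1 — ✓.
Rule(s) violated: parity, ΔL, ΔJ.

forbidden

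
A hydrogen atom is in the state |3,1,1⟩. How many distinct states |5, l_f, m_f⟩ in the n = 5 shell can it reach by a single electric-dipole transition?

E1 requires Δl = ±1, so l_f ∈ {0, 2}; with 0 ≤ l_f ≤ n_f−1 = 4, the allowed l_f values are {0, 2}.
For l_f = 0: m_f ∈ {m_i−1, m_i, m_i+1} ∩ [−0, 0] = {0} → 1 state.
For l_f = 2: m_f ∈ {m_i−1, m_i, m_i+1} ∩ [−2, 2] = {0, 1, 2} → 3 states.
Total: 4.

4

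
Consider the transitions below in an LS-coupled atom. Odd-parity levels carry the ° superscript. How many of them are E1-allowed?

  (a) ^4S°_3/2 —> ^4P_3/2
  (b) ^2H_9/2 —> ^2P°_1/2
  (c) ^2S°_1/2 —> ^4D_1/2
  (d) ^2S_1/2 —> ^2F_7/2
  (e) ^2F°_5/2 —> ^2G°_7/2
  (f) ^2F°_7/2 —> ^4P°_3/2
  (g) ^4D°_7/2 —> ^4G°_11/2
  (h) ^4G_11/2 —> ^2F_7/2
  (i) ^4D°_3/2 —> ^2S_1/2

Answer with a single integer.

1

(a) allowed
(b) forbidden (ΔL, ΔJ fail)
(c) forbidden (ΔS, ΔL fail)
(d) forbidden (parity, ΔL, ΔJ fail)
(e) forbidden (parity fails)
(f) forbidden (parity, ΔS, ΔL, ΔJ fail)
(g) forbidden (parity, ΔL, ΔJ fail)
(h) forbidden (parity, ΔS, ΔJ fail)
(i) forbidden (ΔS, ΔL fail)
Total allowed: 1 of 9.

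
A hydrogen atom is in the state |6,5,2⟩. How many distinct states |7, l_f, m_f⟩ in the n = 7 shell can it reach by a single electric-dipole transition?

6

E1 requires Δl = ±1, so l_f ∈ {4, 6}; with 0 ≤ l_f ≤ n_f−1 = 6, the allowed l_f values are {4, 6}.
For l_f = 4: m_f ∈ {m_i−1, m_i, m_i+1} ∩ [−4, 4] = {1, 2, 3} → 3 states.
For l_f = 6: m_f ∈ {m_i−1, m_i, m_i+1} ∩ [−6, 6] = {1, 2, 3} → 3 states.
Total: 6.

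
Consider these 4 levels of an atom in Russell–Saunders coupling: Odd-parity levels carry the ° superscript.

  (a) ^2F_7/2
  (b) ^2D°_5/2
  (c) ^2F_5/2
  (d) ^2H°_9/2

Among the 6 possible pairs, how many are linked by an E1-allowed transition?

(a)–(b): allowed.
(a)–(c): forbidden (parity).
(a)–(d): forbidden (ΔL).
(b)–(c): allowed.
(b)–(d): forbidden (parity, ΔL, ΔJ).
(c)–(d): forbidden (ΔL, ΔJ).
Allowed pairs: 2 of 6.

2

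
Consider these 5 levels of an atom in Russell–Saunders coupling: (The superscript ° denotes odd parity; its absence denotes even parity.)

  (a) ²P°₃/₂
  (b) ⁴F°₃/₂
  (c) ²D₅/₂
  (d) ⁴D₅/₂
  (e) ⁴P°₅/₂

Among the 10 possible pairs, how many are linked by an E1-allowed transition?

3

(a)–(b): forbidden (parity, ΔS, ΔL).
(a)–(c): allowed.
(a)–(d): forbidden (ΔS).
(a)–(e): forbidden (parity, ΔS).
(b)–(c): forbidden (ΔS).
(b)–(d): allowed.
(b)–(e): forbidden (parity, ΔL).
(c)–(d): forbidden (parity, ΔS).
(c)–(e): forbidden (ΔS).
(d)–(e): allowed.
Allowed pairs: 3 of 10.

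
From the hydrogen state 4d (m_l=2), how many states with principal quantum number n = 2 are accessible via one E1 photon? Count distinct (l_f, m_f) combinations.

E1 requires Δl = ±1, so l_f ∈ {1, 3}; with 0 ≤ l_f ≤ n_f−1 = 1, the allowed l_f values are {1}.
For l_f = 1: m_f ∈ {m_i−1, m_i, m_i+1} ∩ [−1, 1] = {1} → 1 state.
Total: 1.

1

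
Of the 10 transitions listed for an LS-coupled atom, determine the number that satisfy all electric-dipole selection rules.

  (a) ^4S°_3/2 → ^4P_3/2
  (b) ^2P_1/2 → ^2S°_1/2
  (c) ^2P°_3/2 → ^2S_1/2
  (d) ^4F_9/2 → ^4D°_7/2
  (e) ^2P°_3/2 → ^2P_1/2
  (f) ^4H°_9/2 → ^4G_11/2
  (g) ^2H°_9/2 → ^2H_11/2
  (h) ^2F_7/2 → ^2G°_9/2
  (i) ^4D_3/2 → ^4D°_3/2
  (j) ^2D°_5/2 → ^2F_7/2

(a) allowed
(b) allowed
(c) allowed
(d) allowed
(e) allowed
(f) allowed
(g) allowed
(h) allowed
(i) allowed
(j) allowed
Total allowed: 10 of 10.

10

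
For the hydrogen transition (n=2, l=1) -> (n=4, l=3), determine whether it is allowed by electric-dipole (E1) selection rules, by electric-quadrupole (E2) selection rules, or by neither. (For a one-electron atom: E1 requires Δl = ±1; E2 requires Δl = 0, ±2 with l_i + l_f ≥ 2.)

E2

Δl = 3 − 1 = +2; l_i + l_f = 4.
E1 (Δl = ±1): not satisfied.
E2 (Δl = 0,±2, l_i+l_f ≥ 2): satisfied.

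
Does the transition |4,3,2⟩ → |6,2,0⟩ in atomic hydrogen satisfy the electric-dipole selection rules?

forbidden

l: 3 → 2 (Δl = -1). Δl = ±1 satisfied.
m_l: 2 → 0 (Δm_l = -2). |Δm_l| ≤ 1 violated.
The transition is electric-dipole forbidden.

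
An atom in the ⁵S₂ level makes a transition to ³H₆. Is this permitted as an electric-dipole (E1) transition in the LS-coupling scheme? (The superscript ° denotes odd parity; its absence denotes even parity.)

Initial level: S=2, L=0, J=2, parity even. Final level: S=1, L=5, J=6, parity even.
ΔS = 0: S: 2 → 1 — fails.
Parity must change: even → even — fails.
ΔL = 0, ±1 (not L=0↔0): L: 0 → 5, ΔL = +5 — fails.
ΔJ = 0, ±1 (not J=0↔0): J: 2 → 6, ΔJ = +4 — fails.
Rule(s) violated: parity, ΔS, ΔL, ΔJ.

forbidden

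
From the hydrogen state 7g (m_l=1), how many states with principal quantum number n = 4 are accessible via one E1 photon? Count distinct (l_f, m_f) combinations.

E1 requires Δl = ±1, so l_f ∈ {3, 5}; with 0 ≤ l_f ≤ n_f−1 = 3, the allowed l_f values are {3}.
For l_f = 3: m_f ∈ {m_i−1, m_i, m_i+1} ∩ [−3, 3] = {0, 1, 2} → 3 states.
Total: 3.

3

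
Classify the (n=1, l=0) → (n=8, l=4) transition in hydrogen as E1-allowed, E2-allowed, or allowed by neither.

neither

Δl = 4 − 0 = +4; l_i + l_f = 4.
E1 (Δl = ±1): not satisfied.
E2 (Δl = 0,±2, l_i+l_f ≥ 2): not satisfied.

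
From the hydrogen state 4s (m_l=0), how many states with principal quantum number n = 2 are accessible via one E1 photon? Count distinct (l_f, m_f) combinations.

E1 requires Δl = ±1, so l_f ∈ {-1, 1}; with 0 ≤ l_f ≤ n_f−1 = 1, the allowed l_f values are {1}.
For l_f = 1: m_f ∈ {m_i−1, m_i, m_i+1} ∩ [−1, 1] = {-1, 0, 1} → 3 states.
Total: 3.

3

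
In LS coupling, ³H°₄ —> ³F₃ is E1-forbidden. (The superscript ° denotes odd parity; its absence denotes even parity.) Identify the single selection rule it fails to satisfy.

Reading off the term symbols: S 1→1, L 5→3, J 4→3, parity odd→even.
Parity must change: odd → even — ✓.
ΔS = 0: S: 1 → 1 — ✓.
ΔL = 0, ±1 (not L=0↔0): L: 5 → 3, ΔL = -2 — ✗.
ΔJ = 0, ±1 (not J=0↔0): J: 4 → 3, ΔJ = -1 — ✓.

the ΔL = 0, ±1 rule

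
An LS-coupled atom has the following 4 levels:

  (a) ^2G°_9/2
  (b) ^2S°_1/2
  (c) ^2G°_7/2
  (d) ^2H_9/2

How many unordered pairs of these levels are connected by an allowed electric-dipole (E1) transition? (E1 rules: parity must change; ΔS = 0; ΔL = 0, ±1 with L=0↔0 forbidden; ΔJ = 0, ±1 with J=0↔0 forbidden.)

(a)–(b): forbidden (parity, ΔL, ΔJ).
(a)–(c): forbidden (parity).
(a)–(d): allowed.
(b)–(c): forbidden (parity, ΔL, ΔJ).
(b)–(d): forbidden (ΔL, ΔJ).
(c)–(d): allowed.
Allowed pairs: 2 of 6.

2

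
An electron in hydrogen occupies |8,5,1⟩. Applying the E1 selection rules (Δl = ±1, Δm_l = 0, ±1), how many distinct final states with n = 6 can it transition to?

E1 requires Δl = ±1, so l_f ∈ {4, 6}; with 0 ≤ l_f ≤ n_f−1 = 5, the allowed l_f values are {4}.
For l_f = 4: m_f ∈ {m_i−1, m_i, m_i+1} ∩ [−4, 4] = {0, 1, 2} → 3 states.
Total: 3.

3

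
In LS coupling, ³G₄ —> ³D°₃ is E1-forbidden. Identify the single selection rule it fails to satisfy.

the ΔL = 0, ±1 rule

Initial level: S=1, L=4, J=4, parity even. Final level: S=1, L=2, J=3, parity odd.
Parity must change: even → odd — ok.
ΔS = 0: S: 1 → 1 — ok.
ΔL = 0, ±1 (not L=0↔0): L: 4 → 2, ΔL = -2 — fails.
ΔJ = 0, ±1 (not J=0↔0): J: 4 → 3, ΔJ = -1 — ok.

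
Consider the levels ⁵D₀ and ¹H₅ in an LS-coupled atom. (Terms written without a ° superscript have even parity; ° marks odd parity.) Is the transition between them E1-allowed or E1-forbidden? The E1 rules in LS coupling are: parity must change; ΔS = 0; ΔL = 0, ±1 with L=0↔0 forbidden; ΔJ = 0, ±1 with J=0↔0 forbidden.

Parity must change: even → even — ✗.
ΔS = 0: S: 2 → 0 — ✗.
ΔL = 0, ±1 (not L=0↔0): L: 2 → 5, ΔL = +3 — ✗.
ΔJ = 0, ±1 (not J=0↔0): J: 0 → 5, ΔJ = +5 — ✗.
Rule(s) violated: parity, ΔS, ΔL, ΔJ.

forbidden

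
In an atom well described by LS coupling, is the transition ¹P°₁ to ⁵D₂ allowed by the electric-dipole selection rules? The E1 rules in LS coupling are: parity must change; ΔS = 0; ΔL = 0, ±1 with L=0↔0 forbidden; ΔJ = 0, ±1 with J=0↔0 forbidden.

Parity must change: odd → even — ✓.
ΔS = 0: S: 0 → 2 — ✗.
ΔJ = 0, ±1 (not J=0↔0): J: 1 → 2, ΔJ = +1 — ✓.
ΔL = 0, ±1 (not L=0↔0): L: 1 → 2, ΔL = +1 — ✓.
Rule(s) violated: ΔS.

forbidden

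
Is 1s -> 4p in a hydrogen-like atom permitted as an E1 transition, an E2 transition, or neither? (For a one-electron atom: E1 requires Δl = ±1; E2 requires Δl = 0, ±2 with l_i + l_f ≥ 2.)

E1

Δl = 1 − 0 = +1; l_i + l_f = 1.
E1 (Δl = ±1): satisfied.
E2 (Δl = 0,±2, l_i+l_f ≥ 2): not satisfied.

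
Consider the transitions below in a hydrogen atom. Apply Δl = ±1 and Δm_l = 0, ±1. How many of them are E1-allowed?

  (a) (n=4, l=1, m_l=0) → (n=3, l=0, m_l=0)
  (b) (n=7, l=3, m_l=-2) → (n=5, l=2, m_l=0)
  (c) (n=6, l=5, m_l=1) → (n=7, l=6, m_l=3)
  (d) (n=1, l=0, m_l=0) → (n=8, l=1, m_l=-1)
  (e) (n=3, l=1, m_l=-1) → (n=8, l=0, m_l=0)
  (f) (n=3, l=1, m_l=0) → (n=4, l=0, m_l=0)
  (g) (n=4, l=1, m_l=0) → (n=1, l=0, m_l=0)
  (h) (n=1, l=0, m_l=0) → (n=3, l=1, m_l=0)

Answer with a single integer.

6

(a) allowed
(b) forbidden — Δm_l = +2 (E1 requires Δm_l = 0, ±1)
(c) forbidden — Δm_l = +2 (E1 requires Δm_l = 0, ±1)
(d) allowed
(e) allowed
(f) allowed
(g) allowed
(h) allowed
Total allowed: 6 of 8.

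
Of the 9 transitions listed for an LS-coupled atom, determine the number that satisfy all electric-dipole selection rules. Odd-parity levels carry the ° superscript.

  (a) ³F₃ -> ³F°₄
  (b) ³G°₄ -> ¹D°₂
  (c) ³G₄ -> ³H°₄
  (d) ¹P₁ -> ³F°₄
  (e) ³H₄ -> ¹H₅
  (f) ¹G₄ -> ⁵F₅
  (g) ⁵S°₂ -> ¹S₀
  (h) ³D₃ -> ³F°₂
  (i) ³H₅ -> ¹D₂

3

(a) allowed
(b) forbidden (parity, ΔS, ΔL, ΔJ fail)
(c) allowed
(d) forbidden (ΔS, ΔL, ΔJ fail)
(e) forbidden (parity, ΔS fail)
(f) forbidden (parity, ΔS fail)
(g) forbidden (ΔS, ΔL, ΔJ fail)
(h) allowed
(i) forbidden (parity, ΔS, ΔL, ΔJ fail)
Total allowed: 3 of 9.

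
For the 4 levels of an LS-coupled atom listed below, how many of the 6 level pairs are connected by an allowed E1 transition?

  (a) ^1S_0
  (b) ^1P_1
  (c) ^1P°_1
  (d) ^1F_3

(a)–(b): forbidden (parity).
(a)–(c): allowed.
(a)–(d): forbidden (parity, ΔL, ΔJ).
(b)–(c): allowed.
(b)–(d): forbidden (parity, ΔL, ΔJ).
(c)–(d): forbidden (ΔL, ΔJ).
Allowed pairs: 2 of 6.

2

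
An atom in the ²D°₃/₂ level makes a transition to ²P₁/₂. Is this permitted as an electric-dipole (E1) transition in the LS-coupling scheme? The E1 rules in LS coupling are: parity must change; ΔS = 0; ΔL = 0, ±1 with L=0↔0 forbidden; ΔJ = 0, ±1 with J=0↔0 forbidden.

Parity must change: odd → even — ✓.
ΔS = 0: S: 1/2 → 1/2 — ✓.
ΔL = 0, ±1 (not L=0↔0): L: 2 → 1, ΔL = -1 — ✓.
ΔJ = 0, ±1 (not J=0↔0): J: 3/2 → 1/2, ΔJ = -1 — ✓.
All four E1 rules are satisfied.

allowed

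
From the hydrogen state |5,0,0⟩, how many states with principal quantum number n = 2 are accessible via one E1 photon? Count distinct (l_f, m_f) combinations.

E1 requires Δl = ±1, so l_f ∈ {-1, 1}; with 0 ≤ l_f ≤ n_f−1 = 1, the allowed l_f values are {1}.
For l_f = 1: m_f ∈ {m_i−1, m_i, m_i+1} ∩ [−1, 1] = {-1, 0, 1} → 3 states.
Total: 3.

3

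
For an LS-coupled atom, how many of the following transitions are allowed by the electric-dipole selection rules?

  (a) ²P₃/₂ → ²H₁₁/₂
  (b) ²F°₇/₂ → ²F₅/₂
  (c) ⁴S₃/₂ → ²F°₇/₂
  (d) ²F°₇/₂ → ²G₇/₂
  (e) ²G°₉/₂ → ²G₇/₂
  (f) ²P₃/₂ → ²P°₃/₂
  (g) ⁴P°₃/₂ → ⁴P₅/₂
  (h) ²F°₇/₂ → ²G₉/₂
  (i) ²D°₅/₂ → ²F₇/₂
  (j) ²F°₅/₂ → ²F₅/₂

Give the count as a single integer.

8

(a) forbidden (parity, ΔL, ΔJ fail)
(b) allowed
(c) forbidden (ΔS, ΔL, ΔJ fail)
(d) allowed
(e) allowed
(f) allowed
(g) allowed
(h) allowed
(i) allowed
(j) allowed
Total allowed: 8 of 10.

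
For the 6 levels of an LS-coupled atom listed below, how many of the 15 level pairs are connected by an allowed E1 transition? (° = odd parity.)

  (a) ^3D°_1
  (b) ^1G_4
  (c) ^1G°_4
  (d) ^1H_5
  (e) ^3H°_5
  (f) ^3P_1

3

(a)–(b): forbidden (ΔS, ΔL, ΔJ).
(a)–(c): forbidden (parity, ΔS, ΔL, ΔJ).
(a)–(d): forbidden (ΔS, ΔL, ΔJ).
(a)–(e): forbidden (parity, ΔL, ΔJ).
(a)–(f): allowed.
(b)–(c): allowed.
(b)–(d): forbidden (parity).
(b)–(e): forbidden (ΔS).
(b)–(f): forbidden (parity, ΔS, ΔL, ΔJ).
(c)–(d): allowed.
(c)–(e): forbidden (parity, ΔS).
(c)–(f): forbidden (ΔS, ΔL, ΔJ).
(d)–(e): forbidden (ΔS).
(d)–(f): forbidden (parity, ΔS, ΔL, ΔJ).
(e)–(f): forbidden (ΔL, ΔJ).
Allowed pairs: 3 of 15.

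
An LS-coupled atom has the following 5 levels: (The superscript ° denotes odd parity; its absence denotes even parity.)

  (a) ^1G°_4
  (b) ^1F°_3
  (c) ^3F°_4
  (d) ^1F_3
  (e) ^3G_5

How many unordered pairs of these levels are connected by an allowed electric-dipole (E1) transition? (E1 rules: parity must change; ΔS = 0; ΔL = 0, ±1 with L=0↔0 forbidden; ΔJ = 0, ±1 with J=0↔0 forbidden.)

3

(a)–(b): forbidden (parity).
(a)–(c): forbidden (parity, ΔS).
(a)–(d): allowed.
(a)–(e): forbidden (ΔS).
(b)–(c): forbidden (parity, ΔS).
(b)–(d): allowed.
(b)–(e): forbidden (ΔS, ΔJ).
(c)–(d): forbidden (ΔS).
(c)–(e): allowed.
(d)–(e): forbidden (parity, ΔS, ΔJ).
Allowed pairs: 3 of 10.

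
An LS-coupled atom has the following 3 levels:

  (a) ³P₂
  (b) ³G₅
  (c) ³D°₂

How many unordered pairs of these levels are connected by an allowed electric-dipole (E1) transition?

(a)–(b): forbidden (parity, ΔL, ΔJ).
(a)–(c): allowed.
(b)–(c): forbidden (ΔL, ΔJ).
Allowed pairs: 1 of 3.

1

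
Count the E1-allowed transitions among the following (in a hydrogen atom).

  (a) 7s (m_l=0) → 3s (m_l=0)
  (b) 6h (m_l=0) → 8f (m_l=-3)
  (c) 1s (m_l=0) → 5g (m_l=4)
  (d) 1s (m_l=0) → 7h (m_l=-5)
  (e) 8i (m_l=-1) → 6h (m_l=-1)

(a) forbidden — Δl = +0 (E1 requires Δl = ±1)
(b) forbidden — Δl = -2 (E1 requires Δl = ±1); Δm_l = -3 (E1 requires Δm_l = 0, ±1)
(c) forbidden — Δl = +4 (E1 requires Δl = ±1); Δm_l = +4 (E1 requires Δm_l = 0, ±1)
(d) forbidden — Δl = +5 (E1 requires Δl = ±1); Δm_l = -5 (E1 requires Δm_l = 0, ±1)
(e) allowed
Total allowed: 1 of 5.

1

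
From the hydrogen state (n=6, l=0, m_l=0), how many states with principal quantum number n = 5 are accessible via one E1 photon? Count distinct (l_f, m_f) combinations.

E1 requires Δl = ±1, so l_f ∈ {-1, 1}; with 0 ≤ l_f ≤ n_f−1 = 4, the allowed l_f values are {1}.
For l_f = 1: m_f ∈ {m_i−1, m_i, m_i+1} ∩ [−1, 1] = {-1, 0, 1} → 3 states.
Total: 3.

3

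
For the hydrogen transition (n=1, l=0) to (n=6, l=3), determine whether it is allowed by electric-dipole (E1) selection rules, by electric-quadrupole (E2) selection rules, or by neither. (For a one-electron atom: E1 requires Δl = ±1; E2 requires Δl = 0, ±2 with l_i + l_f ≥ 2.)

neither

Δl = 3 − 0 = +3; l_i + l_f = 3.
E1 (Δl = ±1): not satisfied.
E2 (Δl = 0,±2, l_i+l_f ≥ 2): not satisfied.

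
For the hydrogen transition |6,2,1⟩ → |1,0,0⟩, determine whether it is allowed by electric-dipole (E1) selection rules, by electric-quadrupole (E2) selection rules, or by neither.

Δl = 0 − 2 = -2; l_i + l_f = 2.
Δm_l = -1.
E1 (Δl = ±1, |Δm_l| ≤ 1): not satisfied.
E2 (Δl = 0,±2, l_i+l_f ≥ 2, |Δm_l| ≤ 2): satisfied.

E2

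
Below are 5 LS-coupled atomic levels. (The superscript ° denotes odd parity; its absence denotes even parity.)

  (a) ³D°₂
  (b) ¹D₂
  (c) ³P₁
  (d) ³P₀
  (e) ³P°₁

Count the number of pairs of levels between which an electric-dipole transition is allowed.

3

(a)–(b): forbidden (ΔS).
(a)–(c): allowed.
(a)–(d): forbidden (ΔJ).
(a)–(e): forbidden (parity).
(b)–(c): forbidden (parity, ΔS).
(b)–(d): forbidden (parity, ΔS, ΔJ).
(b)–(e): forbidden (ΔS).
(c)–(d): forbidden (parity).
(c)–(e): allowed.
(d)–(e): allowed.
Allowed pairs: 3 of 10.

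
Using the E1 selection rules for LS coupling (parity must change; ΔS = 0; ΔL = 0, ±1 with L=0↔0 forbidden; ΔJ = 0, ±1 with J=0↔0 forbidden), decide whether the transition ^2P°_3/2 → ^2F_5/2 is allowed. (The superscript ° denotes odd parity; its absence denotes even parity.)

Parity must change: odd → even — satisfied.
ΔS = 0: S: 1/2 → 1/2 — satisfied.
ΔL = 0, ±1 (not L=0↔0): L: 1 → 3, ΔL = +2 — violated.
ΔJ = 0, ±1 (not J=0↔0): J: 3/2 → 5/2, ΔJ = +1 — satisfied.
Rule(s) violated: ΔL.

forbidden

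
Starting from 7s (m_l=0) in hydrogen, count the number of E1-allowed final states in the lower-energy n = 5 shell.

E1 requires Δl = ±1, so l_f ∈ {-1, 1}; with 0 ≤ l_f ≤ n_f−1 = 4, the allowed l_f values are {1}.
For l_f = 1: m_f ∈ {m_i−1, m_i, m_i+1} ∩ [−1, 1] = {-1, 0, 1} → 3 states.
Total: 3.

3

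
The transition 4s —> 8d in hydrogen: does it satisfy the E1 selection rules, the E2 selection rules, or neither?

Δl = 2 − 0 = +2; l_i + l_f = 2.
E1 (Δl = ±1): not satisfied.
E2 (Δl = 0,±2, l_i+l_f ≥ 2): satisfied.

E2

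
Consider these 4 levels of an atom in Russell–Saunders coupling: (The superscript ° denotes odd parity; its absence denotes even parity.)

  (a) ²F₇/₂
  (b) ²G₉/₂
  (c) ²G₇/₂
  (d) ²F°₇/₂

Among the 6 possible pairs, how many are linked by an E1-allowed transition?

3

(a)–(b): forbidden (parity).
(a)–(c): forbidden (parity).
(a)–(d): allowed.
(b)–(c): forbidden (parity).
(b)–(d): allowed.
(c)–(d): allowed.
Allowed pairs: 3 of 6.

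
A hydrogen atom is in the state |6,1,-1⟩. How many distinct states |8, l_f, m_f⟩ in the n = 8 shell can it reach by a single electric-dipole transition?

4

E1 requires Δl = ±1, so l_f ∈ {0, 2}; with 0 ≤ l_f ≤ n_f−1 = 7, the allowed l_f values are {0, 2}.
For l_f = 0: m_f ∈ {m_i−1, m_i, m_i+1} ∩ [−0, 0] = {0} → 1 state.
For l_f = 2: m_f ∈ {m_i−1, m_i, m_i+1} ∩ [−2, 2] = {-2, -1, 0} → 3 states.
Total: 4.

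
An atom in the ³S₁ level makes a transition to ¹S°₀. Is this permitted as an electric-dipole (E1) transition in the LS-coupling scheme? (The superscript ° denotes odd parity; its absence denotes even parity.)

Parity must change: even → odd — satisfied.
ΔS = 0: S: 1 → 0 — violated.
ΔL = 0, ±1 (not L=0↔0): L: 0 → 0, ΔL = +0 — violated.
ΔJ = 0, ±1 (not J=0↔0): J: 1 → 0, ΔJ = -1 — satisfied.
Rule(s) violated: ΔS, ΔL.

forbidden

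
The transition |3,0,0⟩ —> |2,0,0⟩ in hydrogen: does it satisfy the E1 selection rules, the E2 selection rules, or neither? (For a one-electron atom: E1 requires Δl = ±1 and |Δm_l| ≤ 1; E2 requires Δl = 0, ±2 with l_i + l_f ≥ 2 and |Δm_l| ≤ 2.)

neither

Δl = 0 − 0 = +0; l_i + l_f = 0.
Δm_l = +0.
E1 (Δl = ±1, |Δm_l| ≤ 1): not satisfied.
E2 (Δl = 0,±2, l_i+l_f ≥ 2, |Δm_l| ≤ 2): not satisfied.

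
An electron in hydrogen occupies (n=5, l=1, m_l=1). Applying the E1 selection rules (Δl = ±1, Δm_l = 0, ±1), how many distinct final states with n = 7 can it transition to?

4

E1 requires Δl = ±1, so l_f ∈ {0, 2}; with 0 ≤ l_f ≤ n_f−1 = 6, the allowed l_f values are {0, 2}.
For l_f = 0: m_f ∈ {m_i−1, m_i, m_i+1} ∩ [−0, 0] = {0} → 1 state.
For l_f = 2: m_f ∈ {m_i−1, m_i, m_i+1} ∩ [−2, 2] = {0, 1, 2} → 3 states.
Total: 4.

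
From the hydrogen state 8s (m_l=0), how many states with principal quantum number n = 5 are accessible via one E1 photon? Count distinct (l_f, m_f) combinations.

E1 requires Δl = ±1, so l_f ∈ {-1, 1}; with 0 ≤ l_f ≤ n_f−1 = 4, the allowed l_f values are {1}.
For l_f = 1: m_f ∈ {m_i−1, m_i, m_i+1} ∩ [−1, 1] = {-1, 0, 1} → 3 states.
Total: 3.

3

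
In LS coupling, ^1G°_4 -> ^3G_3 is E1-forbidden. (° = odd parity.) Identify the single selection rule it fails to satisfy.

Initial level: S=0, L=4, J=4, parity odd. Final level: S=1, L=4, J=3, parity even.
Parity must change: odd → even — passes.
ΔS = 0: S: 0 → 1 — fails.
ΔL = 0, ±1 (not L=0↔0): L: 4 → 4, ΔL = +0 — passes.
ΔJ = 0, ±1 (not J=0↔0): J: 4 → 3, ΔJ = -1 — passes.

the ΔS = 0 rule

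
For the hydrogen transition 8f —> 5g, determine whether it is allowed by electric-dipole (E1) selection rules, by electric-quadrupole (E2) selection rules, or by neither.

E1

Δl = 4 − 3 = +1; l_i + l_f = 7.
E1 (Δl = ±1): satisfied.
E2 (Δl = 0,±2, l_i+l_f ≥ 2): not satisfied.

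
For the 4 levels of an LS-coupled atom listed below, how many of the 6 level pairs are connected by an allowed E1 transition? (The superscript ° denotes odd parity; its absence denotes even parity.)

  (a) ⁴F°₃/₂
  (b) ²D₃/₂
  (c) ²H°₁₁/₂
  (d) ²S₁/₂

0

(a)–(b): forbidden (ΔS).
(a)–(c): forbidden (parity, ΔS, ΔL, ΔJ).
(a)–(d): forbidden (ΔS, ΔL).
(b)–(c): forbidden (ΔL, ΔJ).
(b)–(d): forbidden (parity, ΔL).
(c)–(d): forbidden (ΔL, ΔJ).
Allowed pairs: 0 of 6.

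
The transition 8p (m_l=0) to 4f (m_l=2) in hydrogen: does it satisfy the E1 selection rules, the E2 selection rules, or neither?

Δl = 3 − 1 = +2; l_i + l_f = 4.
Δm_l = +2.
E1 (Δl = ±1, |Δm_l| ≤ 1): not satisfied.
E2 (Δl = 0,±2, l_i+l_f ≥ 2, |Δm_l| ≤ 2): satisfied.

E2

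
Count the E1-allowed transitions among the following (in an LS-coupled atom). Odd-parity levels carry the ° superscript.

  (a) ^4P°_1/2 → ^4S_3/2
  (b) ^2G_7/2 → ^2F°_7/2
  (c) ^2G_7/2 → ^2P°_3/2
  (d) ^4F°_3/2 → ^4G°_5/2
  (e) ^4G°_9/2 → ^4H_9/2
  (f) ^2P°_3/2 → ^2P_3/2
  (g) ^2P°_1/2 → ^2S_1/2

(a) allowed
(b) allowed
(c) forbidden (ΔL, ΔJ fail)
(d) forbidden (parity fails)
(e) allowed
(f) allowed
(g) allowed
Total allowed: 5 of 7.

5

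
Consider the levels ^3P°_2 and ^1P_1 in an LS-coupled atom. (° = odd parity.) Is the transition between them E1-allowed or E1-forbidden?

forbidden

Initial level: S=1, L=1, J=2, parity odd. Final level: S=0, L=1, J=1, parity even.
ΔS = 0: S: 1 → 0 — ✗.
Parity must change: odd → even — ✓.
ΔJ = 0, ±1 (not J=0↔0): J: 2 → 1, ΔJ = -1 — ✓.
ΔL = 0, ±1 (not L=0↔0): L: 1 → 1, ΔL = +0 — ✓.
Rule(s) violated: ΔS.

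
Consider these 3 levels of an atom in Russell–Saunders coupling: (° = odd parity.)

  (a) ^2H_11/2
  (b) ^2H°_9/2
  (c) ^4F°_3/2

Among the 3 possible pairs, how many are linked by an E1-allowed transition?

(a)–(b): allowed.
(a)–(c): forbidden (ΔS, ΔL, ΔJ).
(b)–(c): forbidden (parity, ΔS, ΔL, ΔJ).
Allowed pairs: 1 of 3.

1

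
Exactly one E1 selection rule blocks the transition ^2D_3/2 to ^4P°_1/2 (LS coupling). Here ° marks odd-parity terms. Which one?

Initial level: S=1/2, L=2, J=3/2, parity even. Final level: S=3/2, L=1, J=1/2, parity odd.
Parity must change: even → odd — satisfied.
ΔS = 0: S: 1/2 → 3/2 — violated.
ΔL = 0, ±1 (not L=0↔0): L: 2 → 1, ΔL = -1 — satisfied.
ΔJ = 0, ±1 (not J=0↔0): J: 3/2 → 1/2, ΔJ = -1 — satisfied.

the ΔS = 0 rule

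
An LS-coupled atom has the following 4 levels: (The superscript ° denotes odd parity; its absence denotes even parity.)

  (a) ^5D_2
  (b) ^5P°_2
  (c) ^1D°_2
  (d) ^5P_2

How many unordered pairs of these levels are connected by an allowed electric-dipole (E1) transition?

2

(a)–(b): allowed.
(a)–(c): forbidden (ΔS).
(a)–(d): forbidden (parity).
(b)–(c): forbidden (parity, ΔS).
(b)–(d): allowed.
(c)–(d): forbidden (ΔS).
Allowed pairs: 2 of 6.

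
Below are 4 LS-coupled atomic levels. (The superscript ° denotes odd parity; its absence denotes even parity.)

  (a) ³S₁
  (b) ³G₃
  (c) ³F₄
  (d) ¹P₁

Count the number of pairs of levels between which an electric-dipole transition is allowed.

0

(a)–(b): forbidden (parity, ΔL, ΔJ).
(a)–(c): forbidden (parity, ΔL, ΔJ).
(a)–(d): forbidden (parity, ΔS).
(b)–(c): forbidden (parity).
(b)–(d): forbidden (parity, ΔS, ΔL, ΔJ).
(c)–(d): forbidden (parity, ΔS, ΔL, ΔJ).
Allowed pairs: 0 of 6.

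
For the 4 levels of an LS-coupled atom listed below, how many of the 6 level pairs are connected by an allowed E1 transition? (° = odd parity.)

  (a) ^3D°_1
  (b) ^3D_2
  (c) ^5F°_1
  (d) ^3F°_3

2

(a)–(b): allowed.
(a)–(c): forbidden (parity, ΔS).
(a)–(d): forbidden (parity, ΔJ).
(b)–(c): forbidden (ΔS).
(b)–(d): allowed.
(c)–(d): forbidden (parity, ΔS, ΔJ).
Allowed pairs: 2 of 6.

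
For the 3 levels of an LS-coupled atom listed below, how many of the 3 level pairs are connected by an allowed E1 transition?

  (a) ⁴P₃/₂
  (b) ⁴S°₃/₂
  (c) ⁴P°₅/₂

(a)–(b): allowed.
(a)–(c): allowed.
(b)–(c): forbidden (parity).
Allowed pairs: 2 of 3.

2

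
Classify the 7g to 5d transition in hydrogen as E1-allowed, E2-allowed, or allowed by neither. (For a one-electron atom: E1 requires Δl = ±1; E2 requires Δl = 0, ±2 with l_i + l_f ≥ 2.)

E2

Δl = 2 − 4 = -2; l_i + l_f = 6.
E1 (Δl = ±1): not satisfied.
E2 (Δl = 0,±2, l_i+l_f ≥ 2): satisfied.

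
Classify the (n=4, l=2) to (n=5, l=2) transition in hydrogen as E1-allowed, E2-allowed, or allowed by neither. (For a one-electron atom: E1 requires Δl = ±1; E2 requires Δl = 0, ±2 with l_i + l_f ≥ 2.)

Δl = 2 − 2 = +0; l_i + l_f = 4.
E1 (Δl = ±1): not satisfied.
E2 (Δl = 0,±2, l_i+l_f ≥ 2): satisfied.

E2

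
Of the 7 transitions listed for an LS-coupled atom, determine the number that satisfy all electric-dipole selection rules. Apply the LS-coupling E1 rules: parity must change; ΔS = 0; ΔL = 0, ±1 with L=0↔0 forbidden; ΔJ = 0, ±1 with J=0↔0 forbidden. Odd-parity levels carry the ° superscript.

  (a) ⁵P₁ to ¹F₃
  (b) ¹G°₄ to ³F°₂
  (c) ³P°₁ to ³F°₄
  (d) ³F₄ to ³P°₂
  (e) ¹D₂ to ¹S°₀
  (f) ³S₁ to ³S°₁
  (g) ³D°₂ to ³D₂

1

(a) forbidden (parity, ΔS, ΔL, ΔJ fail)
(b) forbidden (parity, ΔS, ΔJ fail)
(c) forbidden (parity, ΔL, ΔJ fail)
(d) forbidden (ΔL, ΔJ fail)
(e) forbidden (ΔL, ΔJ fail)
(f) forbidden (ΔL fails)
(g) allowed
Total allowed: 1 of 7.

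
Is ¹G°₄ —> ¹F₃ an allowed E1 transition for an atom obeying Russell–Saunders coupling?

allowed

Reading off the term symbols: S 0→0, L 4→3, J 4→3, parity odd→even.
Parity must change: odd → even — ✓.
ΔS = 0: S: 0 → 0 — ✓.
ΔL = 0, ±1 (not L=0↔0): L: 4 → 3, ΔL = -1 — ✓.
ΔJ = 0, ±1 (not J=0↔0): J: 4 → 3, ΔJ = -1 — ✓.
All four E1 rules are satisfied.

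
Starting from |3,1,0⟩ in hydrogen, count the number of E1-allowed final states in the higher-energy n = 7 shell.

E1 requires Δl = ±1, so l_f ∈ {0, 2}; with 0 ≤ l_f ≤ n_f−1 = 6, the allowed l_f values are {0, 2}.
For l_f = 0: m_f ∈ {m_i−1, m_i, m_i+1} ∩ [−0, 0] = {0} → 1 state.
For l_f = 2: m_f ∈ {m_i−1, m_i, m_i+1} ∩ [−2, 2] = {-1, 0, 1} → 3 states.
Total: 4.

4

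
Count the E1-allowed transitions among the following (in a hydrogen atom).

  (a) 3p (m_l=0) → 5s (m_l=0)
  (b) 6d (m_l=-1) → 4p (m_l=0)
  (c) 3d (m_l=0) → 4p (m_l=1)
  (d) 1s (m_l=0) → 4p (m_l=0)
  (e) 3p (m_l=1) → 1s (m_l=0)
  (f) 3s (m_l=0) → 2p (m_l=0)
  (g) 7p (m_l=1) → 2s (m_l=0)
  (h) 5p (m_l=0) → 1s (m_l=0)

8

(a) allowed
(b) allowed
(c) allowed
(d) allowed
(e) allowed
(f) allowed
(g) allowed
(h) allowed
Total allowed: 8 of 8.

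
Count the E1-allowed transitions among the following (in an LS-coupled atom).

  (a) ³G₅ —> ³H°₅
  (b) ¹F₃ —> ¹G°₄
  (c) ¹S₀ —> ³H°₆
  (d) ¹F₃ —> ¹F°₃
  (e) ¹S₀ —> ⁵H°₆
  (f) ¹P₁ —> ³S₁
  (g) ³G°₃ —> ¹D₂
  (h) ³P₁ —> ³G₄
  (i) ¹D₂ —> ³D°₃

3

(a) allowed
(b) allowed
(c) forbidden (ΔS, ΔL, ΔJ fail)
(d) allowed
(e) forbidden (ΔS, ΔL, ΔJ fail)
(f) forbidden (parity, ΔS fail)
(g) forbidden (ΔS, ΔL fail)
(h) forbidden (parity, ΔL, ΔJ fail)
(i) forbidden (ΔS fails)
Total allowed: 3 of 9.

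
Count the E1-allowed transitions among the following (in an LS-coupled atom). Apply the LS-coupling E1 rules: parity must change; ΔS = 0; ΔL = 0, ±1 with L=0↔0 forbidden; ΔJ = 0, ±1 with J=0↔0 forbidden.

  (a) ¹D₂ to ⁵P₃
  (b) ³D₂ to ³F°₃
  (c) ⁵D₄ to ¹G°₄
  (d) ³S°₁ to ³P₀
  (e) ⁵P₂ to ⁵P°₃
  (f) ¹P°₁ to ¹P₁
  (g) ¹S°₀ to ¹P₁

5

(a) forbidden (parity, ΔS fail)
(b) allowed
(c) forbidden (ΔS, ΔL fail)
(d) allowed
(e) allowed
(f) allowed
(g) allowed
Total allowed: 5 of 7.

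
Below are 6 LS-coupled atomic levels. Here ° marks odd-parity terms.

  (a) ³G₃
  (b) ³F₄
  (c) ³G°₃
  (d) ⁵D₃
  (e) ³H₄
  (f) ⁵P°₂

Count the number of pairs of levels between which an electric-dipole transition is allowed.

(a)–(b): forbidden (parity).
(a)–(c): allowed.
(a)–(d): forbidden (parity, ΔS, ΔL).
(a)–(e): forbidden (parity).
(a)–(f): forbidden (ΔS, ΔL).
(b)–(c): allowed.
(b)–(d): forbidden (parity, ΔS).
(b)–(e): forbidden (parity, ΔL).
(b)–(f): forbidden (ΔS, ΔL, ΔJ).
(c)–(d): forbidden (ΔS, ΔL).
(c)–(e): allowed.
(c)–(f): forbidden (parity, ΔS, ΔL).
(d)–(e): forbidden (parity, ΔS, ΔL).
(d)–(f): allowed.
(e)–(f): forbidden (ΔS, ΔL, ΔJ).
Allowed pairs: 4 of 15.

4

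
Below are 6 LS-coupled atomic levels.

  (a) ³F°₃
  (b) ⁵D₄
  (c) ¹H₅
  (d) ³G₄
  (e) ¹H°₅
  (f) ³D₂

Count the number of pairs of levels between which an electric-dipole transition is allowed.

(a)–(b): forbidden (ΔS).
(a)–(c): forbidden (ΔS, ΔL, ΔJ).
(a)–(d): allowed.
(a)–(e): forbidden (parity, ΔS, ΔL, ΔJ).
(a)–(f): allowed.
(b)–(c): forbidden (parity, ΔS, ΔL).
(b)–(d): forbidden (parity, ΔS, ΔL).
(b)–(e): forbidden (ΔS, ΔL).
(b)–(f): forbidden (parity, ΔS, ΔJ).
(c)–(d): forbidden (parity, ΔS).
(c)–(e): allowed.
(c)–(f): forbidden (parity, ΔS, ΔL, ΔJ).
(d)–(e): forbidden (ΔS).
(d)–(f): forbidden (parity, ΔL, ΔJ).
(e)–(f): forbidden (ΔS, ΔL, ΔJ).
Allowed pairs: 3 of 15.

3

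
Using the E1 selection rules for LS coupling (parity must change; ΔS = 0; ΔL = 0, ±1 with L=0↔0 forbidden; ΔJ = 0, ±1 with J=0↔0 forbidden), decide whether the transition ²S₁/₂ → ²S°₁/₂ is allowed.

Initial level: S=1/2, L=0, J=1/2, parity even. Final level: S=1/2, L=0, J=1/2, parity odd.
Parity must change: even → odd — passes.
ΔS = 0: S: 1/2 → 1/2 — passes.
ΔL = 0, ±1 (not L=0↔0): L: 0 → 0, ΔL = +0 — fails.
ΔJ = 0, ±1 (not J=0↔0): J: 1/2 → 1/2, ΔJ = +0 — passes.
Rule(s) violated: ΔL.

forbidden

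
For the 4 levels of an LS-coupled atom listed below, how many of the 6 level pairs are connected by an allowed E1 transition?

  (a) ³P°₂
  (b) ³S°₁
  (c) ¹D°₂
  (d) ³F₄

(a)–(b): forbidden (parity).
(a)–(c): forbidden (parity, ΔS).
(a)–(d): forbidden (ΔL, ΔJ).
(b)–(c): forbidden (parity, ΔS, ΔL).
(b)–(d): forbidden (ΔL, ΔJ).
(c)–(d): forbidden (ΔS, ΔJ).
Allowed pairs: 0 of 6.

0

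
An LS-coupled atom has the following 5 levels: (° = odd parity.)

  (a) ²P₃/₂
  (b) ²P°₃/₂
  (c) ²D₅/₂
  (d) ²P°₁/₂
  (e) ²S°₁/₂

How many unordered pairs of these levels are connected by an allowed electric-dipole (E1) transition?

(a)–(b): allowed.
(a)–(c): forbidden (parity).
(a)–(d): allowed.
(a)–(e): allowed.
(b)–(c): allowed.
(b)–(d): forbidden (parity).
(b)–(e): forbidden (parity).
(c)–(d): forbidden (ΔJ).
(c)–(e): forbidden (ΔL, ΔJ).
(d)–(e): forbidden (parity).
Allowed pairs: 4 of 10.

4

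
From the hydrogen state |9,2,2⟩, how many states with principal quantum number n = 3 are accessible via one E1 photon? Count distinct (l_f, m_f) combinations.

E1 requires Δl = ±1, so l_f ∈ {1, 3}; with 0 ≤ l_f ≤ n_f−1 = 2, the allowed l_f values are {1}.
For l_f = 1: m_f ∈ {m_i−1, m_i, m_i+1} ∩ [−1, 1] = {1} → 1 state.
Total: 1.

1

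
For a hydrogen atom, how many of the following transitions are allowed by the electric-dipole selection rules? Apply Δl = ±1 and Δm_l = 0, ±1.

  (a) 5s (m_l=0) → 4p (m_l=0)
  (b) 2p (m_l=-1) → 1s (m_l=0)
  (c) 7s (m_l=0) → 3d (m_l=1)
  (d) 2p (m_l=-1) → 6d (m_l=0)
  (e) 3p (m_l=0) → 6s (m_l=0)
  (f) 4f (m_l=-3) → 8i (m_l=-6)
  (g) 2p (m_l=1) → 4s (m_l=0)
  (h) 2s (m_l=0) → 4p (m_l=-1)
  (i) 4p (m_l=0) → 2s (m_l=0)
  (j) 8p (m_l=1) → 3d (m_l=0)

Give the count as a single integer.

(a) allowed
(b) allowed
(c) forbidden — Δl = +2 (E1 requires Δl = ±1)
(d) allowed
(e) allowed
(f) forbidden — Δl = +3 (E1 requires Δl = ±1); Δm_l = -3 (E1 requires Δm_l = 0, ±1)
(g) allowed
(h) allowed
(i) allowed
(j) allowed
Total allowed: 8 of 10.

8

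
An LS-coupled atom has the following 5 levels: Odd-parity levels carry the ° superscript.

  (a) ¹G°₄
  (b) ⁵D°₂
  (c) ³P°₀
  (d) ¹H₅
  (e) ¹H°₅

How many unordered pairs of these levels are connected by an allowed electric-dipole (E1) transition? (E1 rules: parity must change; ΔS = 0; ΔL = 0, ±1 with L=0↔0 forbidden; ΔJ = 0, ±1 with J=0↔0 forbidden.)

2

(a)–(b): forbidden (parity, ΔS, ΔL, ΔJ).
(a)–(c): forbidden (parity, ΔS, ΔL, ΔJ).
(a)–(d): allowed.
(a)–(e): forbidden (parity).
(b)–(c): forbidden (parity, ΔS, ΔJ).
(b)–(d): forbidden (ΔS, ΔL, ΔJ).
(b)–(e): forbidden (parity, ΔS, ΔL, ΔJ).
(c)–(d): forbidden (ΔS, ΔL, ΔJ).
(c)–(e): forbidden (parity, ΔS, ΔL, ΔJ).
(d)–(e): allowed.
Allowed pairs: 2 of 10.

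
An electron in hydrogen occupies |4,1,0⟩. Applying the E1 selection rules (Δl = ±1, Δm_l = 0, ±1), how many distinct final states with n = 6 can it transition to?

E1 requires Δl = ±1, so l_f ∈ {0, 2}; with 0 ≤ l_f ≤ n_f−1 = 5, the allowed l_f values are {0, 2}.
For l_f = 0: m_f ∈ {m_i−1, m_i, m_i+1} ∩ [−0, 0] = {0} → 1 state.
For l_f = 2: m_f ∈ {m_i−1, m_i, m_i+1} ∩ [−2, 2] = {-1, 0, 1} → 3 states.
Total: 4.

4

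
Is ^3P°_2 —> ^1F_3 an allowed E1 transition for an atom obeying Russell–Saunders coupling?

forbidden

ΔL = 0, ±1 (not L=0↔0): L: 1 → 3, ΔL = +2 — ✗.
ΔS = 0: S: 1 → 0 — ✗.
Parity must change: odd → even — ✓.
ΔJ = 0, ±1 (not J=0↔0): J: 2 → 3, ΔJ = +1 — ✓.
Rule(s) violated: ΔS, ΔL.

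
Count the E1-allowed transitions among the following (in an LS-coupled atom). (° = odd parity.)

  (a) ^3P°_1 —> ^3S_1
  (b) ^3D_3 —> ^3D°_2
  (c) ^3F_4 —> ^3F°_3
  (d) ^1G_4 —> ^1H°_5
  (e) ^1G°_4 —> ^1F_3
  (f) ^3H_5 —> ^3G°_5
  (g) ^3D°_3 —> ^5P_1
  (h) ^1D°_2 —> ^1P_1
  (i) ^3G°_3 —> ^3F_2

(a) allowed
(b) allowed
(c) allowed
(d) allowed
(e) allowed
(f) allowed
(g) forbidden (ΔS, ΔJ fail)
(h) allowed
(i) allowed
Total allowed: 8 of 9.

8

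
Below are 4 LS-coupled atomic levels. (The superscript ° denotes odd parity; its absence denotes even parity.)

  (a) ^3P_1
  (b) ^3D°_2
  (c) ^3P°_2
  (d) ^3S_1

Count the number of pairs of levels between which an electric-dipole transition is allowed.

(a)–(b): allowed.
(a)–(c): allowed.
(a)–(d): forbidden (parity).
(b)–(c): forbidden (parity).
(b)–(d): forbidden (ΔL).
(c)–(d): allowed.
Allowed pairs: 3 of 6.

3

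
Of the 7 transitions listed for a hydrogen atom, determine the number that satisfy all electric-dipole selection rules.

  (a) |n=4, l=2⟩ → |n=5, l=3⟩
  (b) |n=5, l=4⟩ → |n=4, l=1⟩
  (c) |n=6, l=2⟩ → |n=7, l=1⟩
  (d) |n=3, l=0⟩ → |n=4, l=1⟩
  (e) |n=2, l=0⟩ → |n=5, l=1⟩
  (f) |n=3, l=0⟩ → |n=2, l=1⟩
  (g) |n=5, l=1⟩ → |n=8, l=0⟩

(a) allowed
(b) forbidden — Δl = -3 (E1 requires Δl = ±1)
(c) allowed
(d) allowed
(e) allowed
(f) allowed
(g) allowed
Total allowed: 6 of 7.

6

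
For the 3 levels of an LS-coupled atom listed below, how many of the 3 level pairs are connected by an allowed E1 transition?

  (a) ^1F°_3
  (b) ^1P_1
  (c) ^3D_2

0

(a)–(b): forbidden (ΔL, ΔJ).
(a)–(c): forbidden (ΔS).
(b)–(c): forbidden (parity, ΔS).
Allowed pairs: 0 of 3.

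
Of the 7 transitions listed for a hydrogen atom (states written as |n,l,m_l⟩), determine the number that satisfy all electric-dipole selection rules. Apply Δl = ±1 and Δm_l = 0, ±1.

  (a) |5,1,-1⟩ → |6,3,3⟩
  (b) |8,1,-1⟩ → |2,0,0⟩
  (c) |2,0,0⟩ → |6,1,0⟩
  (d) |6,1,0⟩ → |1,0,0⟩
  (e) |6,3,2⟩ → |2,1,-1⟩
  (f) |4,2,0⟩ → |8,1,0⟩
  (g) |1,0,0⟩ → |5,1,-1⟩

(a) forbidden — Δl = +2 (E1 requires Δl = ±1); Δm_l = +4 (E1 requires Δm_l = 0, ±1)
(b) allowed
(c) allowed
(d) allowed
(e) forbidden — Δl = -2 (E1 requires Δl = ±1); Δm_l = -3 (E1 requires Δm_l = 0, ±1)
(f) allowed
(g) allowed
Total allowed: 5 of 7.

5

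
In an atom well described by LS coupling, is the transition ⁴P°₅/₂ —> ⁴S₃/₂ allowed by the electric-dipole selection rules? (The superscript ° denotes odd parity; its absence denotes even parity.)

allowed

Reading off the term symbols: S 3/2→3/2, L 1→0, J 5/2→3/2, parity odd→even.
ΔS = 0: S: 3/2 → 3/2 — passes.
ΔJ = 0, ±1 (not J=0↔0): J: 5/2 → 3/2, ΔJ = -1 — passes.
Parity must change: odd → even — passes.
ΔL = 0, ±1 (not L=0↔0): L: 1 → 0, ΔL = -1 — passes.
All four E1 rules are satisfied.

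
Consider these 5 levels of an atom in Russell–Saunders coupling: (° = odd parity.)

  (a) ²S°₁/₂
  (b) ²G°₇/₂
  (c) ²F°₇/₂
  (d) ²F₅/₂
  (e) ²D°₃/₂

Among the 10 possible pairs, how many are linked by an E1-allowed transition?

3

(a)–(b): forbidden (parity, ΔL, ΔJ).
(a)–(c): forbidden (parity, ΔL, ΔJ).
(a)–(d): forbidden (ΔL, ΔJ).
(a)–(e): forbidden (parity, ΔL).
(b)–(c): forbidden (parity).
(b)–(d): allowed.
(b)–(e): forbidden (parity, ΔL, ΔJ).
(c)–(d): allowed.
(c)–(e): forbidden (parity, ΔJ).
(d)–(e): allowed.
Allowed pairs: 3 of 10.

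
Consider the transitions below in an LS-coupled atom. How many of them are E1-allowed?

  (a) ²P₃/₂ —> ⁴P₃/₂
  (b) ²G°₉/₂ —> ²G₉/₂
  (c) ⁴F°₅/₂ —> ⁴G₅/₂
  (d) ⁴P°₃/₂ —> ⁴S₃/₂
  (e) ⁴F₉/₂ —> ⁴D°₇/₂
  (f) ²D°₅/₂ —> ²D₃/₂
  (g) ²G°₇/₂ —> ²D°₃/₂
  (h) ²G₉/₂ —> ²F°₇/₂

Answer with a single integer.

6

(a) forbidden (parity, ΔS fail)
(b) allowed
(c) allowed
(d) allowed
(e) allowed
(f) allowed
(g) forbidden (parity, ΔL, ΔJ fail)
(h) allowed
Total allowed: 6 of 8.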